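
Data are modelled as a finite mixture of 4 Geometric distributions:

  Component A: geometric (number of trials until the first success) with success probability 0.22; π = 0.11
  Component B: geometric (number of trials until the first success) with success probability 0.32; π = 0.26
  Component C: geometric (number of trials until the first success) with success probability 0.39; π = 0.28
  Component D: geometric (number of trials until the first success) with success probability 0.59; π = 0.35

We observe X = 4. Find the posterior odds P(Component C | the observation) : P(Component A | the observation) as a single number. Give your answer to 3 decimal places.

Posterior odds = (w_i f_i(x)) / (w_j f_j(x)); the normalising sum cancels.
Component likelihoods at x = 4:
  L_A = 0.22·(1−0.22)^3 = 0.22·0.474552 = 0.104401
  L_B = 0.32·(1−0.32)^3 = 0.32·0.314432 = 0.100618
  L_C = 0.39·(1−0.39)^3 = 0.39·0.226981 = 0.0885226
  L_D = 0.59·(1−0.59)^3 = 0.59·0.068921 = 0.0406634
Odds = (0.28/0.11) × (0.0885226/0.104401) = 2.54545 × 0.847906 ≈ 2.158

2.158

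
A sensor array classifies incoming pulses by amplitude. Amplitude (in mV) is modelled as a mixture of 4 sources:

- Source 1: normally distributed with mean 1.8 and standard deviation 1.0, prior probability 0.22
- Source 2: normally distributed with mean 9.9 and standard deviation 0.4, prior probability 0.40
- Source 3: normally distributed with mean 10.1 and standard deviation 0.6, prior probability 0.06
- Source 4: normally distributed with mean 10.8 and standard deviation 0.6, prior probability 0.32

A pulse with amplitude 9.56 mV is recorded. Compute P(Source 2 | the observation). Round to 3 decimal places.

0.843

The responsibility of component k is π_k f_k(x) divided by Σ_j π_j f_j(x).
Evaluate each component's likelihood at the observed value:
  p_1 = 3.3483e-14
  p_2 = 0.694962
  p_3 = 0.443475
  p_4 = 0.0785776
Weight by the priors:
  π_1·p_1 = 0.22 × 3.3483e-14 = 7.36626e-15
  π_2·p_2 = 0.40 × 0.694962 = 0.277985
  π_3·p_3 = 0.06 × 0.443475 = 0.0266085
  π_4·p_4 = 0.32 × 0.0785776 = 0.0251448
Evidence: 7.36626e-15 + 0.277985 + 0.0266085 + 0.0251448 = 0.329738
P(Source 2 | x) ≈ 0.843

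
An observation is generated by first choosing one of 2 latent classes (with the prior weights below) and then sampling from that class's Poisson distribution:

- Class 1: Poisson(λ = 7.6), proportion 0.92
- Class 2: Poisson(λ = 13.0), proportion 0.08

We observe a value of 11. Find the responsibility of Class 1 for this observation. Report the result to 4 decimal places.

0.8741

Posterior ∝ prior × likelihood, so P(k | x) ∝ P(Z=k) f_k(x); normalise over all components.
Evaluate each component's likelihood at the observed value:
  L_1 = e^(−7.6)·7.6^11/11! = 0.061257
  L_2 = e^(−13.0)·13.0^11/11! = 0.101483
Unnormalised posteriors:
  P(Z=1)·L_1 = 0.92 × 0.061257 = 0.0563564
  P(Z=2)·L_2 = 0.08 × 0.101483 = 0.00811863
Marginal: 0.0563564 + 0.00811863 = 0.0644751
P(Class 1 | 11) = 0.0563564 / 0.0644751 ≈ 0.8741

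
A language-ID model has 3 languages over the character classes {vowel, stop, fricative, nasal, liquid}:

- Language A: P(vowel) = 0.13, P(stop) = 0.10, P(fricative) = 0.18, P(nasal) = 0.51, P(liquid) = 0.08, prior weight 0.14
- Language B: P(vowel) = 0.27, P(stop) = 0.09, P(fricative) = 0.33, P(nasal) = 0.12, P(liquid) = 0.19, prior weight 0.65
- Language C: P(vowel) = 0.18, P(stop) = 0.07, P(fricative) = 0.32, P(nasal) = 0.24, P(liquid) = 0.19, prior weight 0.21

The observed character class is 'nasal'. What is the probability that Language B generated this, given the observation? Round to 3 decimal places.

By Bayes' theorem, P(k | x) = P(Z=k) f_k(x) / Σ_j P(Z=j) f_j(x).
Component likelihoods at x = 'nasal':
  L_A = P(nasal | comp) = 0.51
  L_B = P(nasal | comp) = 0.12
  L_C = P(nasal | comp) = 0.24
Prior × likelihood for each component:
  P(Z=A)·L_A = 0.14 × 0.51 = 0.0714
  P(Z=B)·L_B = 0.65 × 0.12 = 0.078
  P(Z=C)·L_C = 0.21 × 0.24 = 0.0504
Denominator: 0.0714 + 0.078 + 0.0504 = 0.1998
P(Language B | x) ≈ 0.390

0.390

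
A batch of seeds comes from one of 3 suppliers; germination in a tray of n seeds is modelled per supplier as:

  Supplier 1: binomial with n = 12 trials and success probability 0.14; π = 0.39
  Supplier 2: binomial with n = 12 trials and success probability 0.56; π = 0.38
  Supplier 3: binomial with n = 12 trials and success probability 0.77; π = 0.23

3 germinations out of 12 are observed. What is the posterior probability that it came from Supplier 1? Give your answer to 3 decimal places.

0.869

P(component k | x) = π_k·f_k(x) / marginal(x), where marginal(x) = Σ_j π_j·f_j(x).
Binomial probabilities:
  f_1 = 0.155343
  f_2 = 0.0238815
  f_3 = 0.000180903
Prior × likelihood for each component:
  π_1·f_1 = 0.39 × 0.155343 = 0.0605839
  π_2·f_2 = 0.38 × 0.0238815 = 0.00907495
  π_3·f_3 = 0.23 × 0.000180903 = 4.16077e-05
Evidence: 0.0605839 + 0.00907495 + 4.16077e-05 = 0.0697005
P(Supplier 1 | the observation) = 0.0605839 / 0.0697005 ≈ 0.869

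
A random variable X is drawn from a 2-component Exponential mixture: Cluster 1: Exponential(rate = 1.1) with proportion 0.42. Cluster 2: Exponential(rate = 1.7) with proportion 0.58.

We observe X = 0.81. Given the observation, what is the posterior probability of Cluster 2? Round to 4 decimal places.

0.5676

The responsibility of component k is π_k f_k(x) divided by Σ_j π_j f_j(x).
Exponential densities:
  f_1 = 0.45127
  f_2 = 0.428969
Weight by the priors:
  π_1·f_1 = 0.42 × 0.45127 = 0.189533
  π_2·f_2 = 0.58 × 0.428969 = 0.248802
Evidence: 0.189533 + 0.248802 = 0.438335
So the posterior for Cluster 2 is 0.248802 / 0.438335 ≈ 0.5676.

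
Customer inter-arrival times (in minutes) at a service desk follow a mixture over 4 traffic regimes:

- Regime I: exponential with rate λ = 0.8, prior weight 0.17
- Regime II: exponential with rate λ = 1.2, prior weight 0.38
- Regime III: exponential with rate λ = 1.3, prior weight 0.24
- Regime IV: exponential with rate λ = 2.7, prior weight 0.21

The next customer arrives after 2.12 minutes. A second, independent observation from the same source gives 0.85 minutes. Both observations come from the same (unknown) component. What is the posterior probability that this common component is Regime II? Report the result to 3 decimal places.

Posterior ∝ prior × likelihood, so P(k | x) ∝ π_k f_k(x); normalise over all components.
Since both observations come from the same component, the likelihood for component k is f_k(x₁)·f_k(x₂).
  L_I = [0.146733] × [0.405294] = 0.0594698
  L_II = [0.0942619] × [0.432714] = 0.0407884
  L_III = [0.0826091] × [0.430574] = 0.0355693
  L_IV = [0.00881987] × [0.272056] = 0.0023995
Prior × likelihood for each component:
  π_I·L_I = 0.17 × 0.0594698 = 0.0101099
  π_II·L_II = 0.38 × 0.0407884 = 0.0154996
  π_III·L_III = 0.24 × 0.0355693 = 0.00853664
  π_IV·L_IV = 0.21 × 0.0023995 = 0.000503894
Normaliser: 0.0101099 + 0.0154996 + 0.00853664 + 0.000503894 = 0.03465
So the posterior for Regime II is 0.0154996 / 0.03465 ≈ 0.447.

0.447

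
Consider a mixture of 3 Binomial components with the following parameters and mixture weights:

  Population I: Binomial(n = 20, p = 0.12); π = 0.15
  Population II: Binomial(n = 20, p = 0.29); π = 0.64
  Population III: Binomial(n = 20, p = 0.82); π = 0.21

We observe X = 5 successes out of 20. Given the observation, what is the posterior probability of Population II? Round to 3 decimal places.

0.934

P(component k | x) = π_k·f_k(x) / marginal(x), where marginal(x) = Σ_j π_j·f_j(x).
Binomial probabilities:
  f_I = 0.0567009
  f_II = 0.186771
  f_III = 3.87794e-08
Weight by the priors:
  π_I·f_I = 0.15 × 0.0567009 = 0.00850514
  π_II·f_II = 0.64 × 0.186771 = 0.119533
  π_III·f_III = 0.21 × 3.87794e-08 = 8.14366e-09
Sum: 0.00850514 + 0.119533 + 8.14366e-09 = 0.128038
Responsibility of Population II: 0.119533 / 0.128038 ≈ 0.934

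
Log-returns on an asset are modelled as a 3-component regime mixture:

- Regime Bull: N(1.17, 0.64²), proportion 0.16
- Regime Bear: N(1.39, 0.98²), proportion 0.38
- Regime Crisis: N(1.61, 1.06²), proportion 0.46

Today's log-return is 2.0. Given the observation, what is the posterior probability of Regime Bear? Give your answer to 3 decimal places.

P(component k | x) = P(Z=k)·f_k(x) / marginal(x), where marginal(x) = Σ_j P(Z=j)·f_j(x).
Normal densities:
  L_Bull = 0.268852
  L_Bear = 0.335391
  L_Crisis = 0.35173
Weight by the priors:
  P(Z=Bull)·L_Bull = 0.16 × 0.268852 = 0.0430163
  P(Z=Bear)·L_Bear = 0.38 × 0.335391 = 0.127449
  P(Z=Crisis)·L_Crisis = 0.46 × 0.35173 = 0.161796
Sum: 0.0430163 + 0.127449 + 0.161796 = 0.332261
Responsibility of Regime Bear: 0.127449 / 0.332261 ≈ 0.384

0.384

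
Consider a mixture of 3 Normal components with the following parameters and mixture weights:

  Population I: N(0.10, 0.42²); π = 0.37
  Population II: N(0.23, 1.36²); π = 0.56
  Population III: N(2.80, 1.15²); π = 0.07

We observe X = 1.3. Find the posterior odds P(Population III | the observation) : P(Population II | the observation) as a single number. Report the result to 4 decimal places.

Since P(k|x) ∝ π_k f_k(x), the posterior odds are π_i f_i(x) / (π_j f_j(x)).
Component likelihoods at x = 1.3:
  p_I = (1/(0.42·√(2π)))·exp(−(1.3−0.10)²/(2·0.42²)) = 0.949863·exp(-4.08163) = 0.0160336
  p_II = (1/(1.36·√(2π)))·exp(−(1.3−0.23)²/(2·1.36²)) = 0.293340·exp(-0.30950) = 0.215257
  p_III = (1/(1.15·√(2π)))·exp(−(1.3−2.80)²/(2·1.15²)) = 0.346906·exp(-0.85066) = 0.148175
Posterior odds = (π_III·p_III) / (π_II·p_II) = (0.07·0.148175) / (0.56·0.215257) = 0.0103722 / 0.120544 ≈ 0.0860

0.0860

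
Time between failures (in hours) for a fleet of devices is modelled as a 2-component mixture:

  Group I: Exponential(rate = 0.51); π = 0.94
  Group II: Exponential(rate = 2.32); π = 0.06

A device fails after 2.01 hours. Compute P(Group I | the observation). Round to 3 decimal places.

By Bayes' theorem, P(k | x) = π_k f_k(x) / Σ_j π_j f_j(x).
Evaluate each component's likelihood at the observed value:
  p_I = 0.51·e^(−0.51·2.01) = 0.51·e^(−1.0251) = 0.182968
  p_II = 2.32·e^(−2.32·2.01) = 2.32·e^(−4.6632) = 0.021892
Weight by the priors:
  π_I·p_I = 0.94 × 0.182968 = 0.17199
  π_II·p_II = 0.06 × 0.021892 = 0.00131352
Denominator: 0.17199 + 0.00131352 = 0.173303
So the posterior for Group I is 0.17199 / 0.173303 ≈ 0.992.

0.992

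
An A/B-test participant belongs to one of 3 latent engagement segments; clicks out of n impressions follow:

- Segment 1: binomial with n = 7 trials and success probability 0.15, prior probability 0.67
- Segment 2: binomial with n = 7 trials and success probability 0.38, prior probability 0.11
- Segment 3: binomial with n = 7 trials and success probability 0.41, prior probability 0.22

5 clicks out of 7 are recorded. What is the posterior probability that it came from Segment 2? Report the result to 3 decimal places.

Apply Bayes' rule: the posterior for each component is proportional to its prior times its likelihood at x.
Evaluate each component's likelihood at the observed value:
  L_1 = 0.00115216
  L_2 = 0.0639618
  L_3 = 0.084692
Multiply by the mixture weights:
  π_1·L_1 = 0.67 × 0.00115216 = 0.000771948
  π_2·L_2 = 0.11 × 0.0639618 = 0.0070358
  π_3·L_3 = 0.22 × 0.084692 = 0.0186322
Evidence: 0.000771948 + 0.0070358 + 0.0186322 = 0.02644
So the posterior for Segment 2 is 0.0070358 / 0.02644 ≈ 0.266.

0.266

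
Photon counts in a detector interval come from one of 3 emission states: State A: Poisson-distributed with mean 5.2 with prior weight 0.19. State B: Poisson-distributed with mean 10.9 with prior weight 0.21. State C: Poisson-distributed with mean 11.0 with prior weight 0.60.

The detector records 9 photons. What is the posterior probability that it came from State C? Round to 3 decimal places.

0.676

Apply Bayes' rule: the posterior for each component is proportional to its prior times its likelihood at x.
Evaluate each component's likelihood at the observed value:
  L_A = e^(−5.2)·5.2^9/9! = 0.0422606
  L_B = e^(−10.9)·10.9^9/9! = 0.110475
  L_C = e^(−11.0)·11.0^9/9! = 0.108526
Prior × likelihood for each component:
  P(Z=A)·L_A = 0.19 × 0.0422606 = 0.00802952
  P(Z=B)·L_B = 0.21 × 0.110475 = 0.0231998
  P(Z=C)·L_C = 0.60 × 0.108526 = 0.0651153
Sum: 0.00802952 + 0.0231998 + 0.0651153 = 0.0963447
P(State C | the observation) = 0.0651153 / 0.0963447 ≈ 0.676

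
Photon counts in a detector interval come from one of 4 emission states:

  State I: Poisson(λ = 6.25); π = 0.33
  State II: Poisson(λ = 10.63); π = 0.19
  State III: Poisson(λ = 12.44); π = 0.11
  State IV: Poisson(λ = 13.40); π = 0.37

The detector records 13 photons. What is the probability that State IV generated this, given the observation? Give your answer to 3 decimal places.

0.570

By Bayes' theorem, P(k | x) = P(Z=k) f_k(x) / Σ_j P(Z=j) f_j(x).
Poisson probabilities:
  f_I = 0.00688366
  f_II = 0.0859215
  f_III = 0.108583
  f_IV = 0.109279
Unnormalised posteriors:
  P(Z=I)·f_I = 0.33 × 0.00688366 = 0.00227161
  P(Z=II)·f_II = 0.19 × 0.0859215 = 0.0163251
  P(Z=III)·f_III = 0.11 × 0.108583 = 0.0119441
  P(Z=IV)·f_IV = 0.37 × 0.109279 = 0.0404332
Marginal: 0.00227161 + 0.0163251 + 0.0119441 + 0.0404332 = 0.070974
So the posterior for State IV is 0.0404332 / 0.070974 ≈ 0.570.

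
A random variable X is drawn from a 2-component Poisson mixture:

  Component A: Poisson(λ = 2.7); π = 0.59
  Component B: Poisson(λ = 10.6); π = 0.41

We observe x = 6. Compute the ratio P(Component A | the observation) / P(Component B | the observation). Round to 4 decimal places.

Posterior odds = (π_i f_i(x)) / (π_j f_j(x)); the normalising sum cancels.
Component likelihoods at x = 6:
  f_A = 0.0361622
  f_B = 0.0490887
Odds = (0.59/0.41) × (0.0361622/0.0490887) = 1.43902 × 0.736671 ≈ 1.0601

1.0601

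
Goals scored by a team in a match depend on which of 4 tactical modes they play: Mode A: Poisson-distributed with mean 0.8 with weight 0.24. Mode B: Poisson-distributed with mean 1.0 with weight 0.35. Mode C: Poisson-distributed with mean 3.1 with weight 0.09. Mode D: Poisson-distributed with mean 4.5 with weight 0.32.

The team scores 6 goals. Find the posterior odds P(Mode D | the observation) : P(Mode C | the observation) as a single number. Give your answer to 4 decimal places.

Since P(k|x) ∝ P(Z=k) f_k(x), the posterior odds are P(Z=i) f_i(x) / (P(Z=j) f_j(x)).
Evaluate each component's likelihood at the observed value:
  p_A = e^(−0.8)·0.8^6/6! = 0.000163596
  p_B = e^(−1.0)·1.0^6/6! = 0.000510944
  p_C = e^(−3.1)·3.1^6/6! = 0.0555296
  p_D = e^(−4.5)·4.5^6/6! = 0.12812
0.0409984 / 0.00499767 ≈ 8.2035

8.2035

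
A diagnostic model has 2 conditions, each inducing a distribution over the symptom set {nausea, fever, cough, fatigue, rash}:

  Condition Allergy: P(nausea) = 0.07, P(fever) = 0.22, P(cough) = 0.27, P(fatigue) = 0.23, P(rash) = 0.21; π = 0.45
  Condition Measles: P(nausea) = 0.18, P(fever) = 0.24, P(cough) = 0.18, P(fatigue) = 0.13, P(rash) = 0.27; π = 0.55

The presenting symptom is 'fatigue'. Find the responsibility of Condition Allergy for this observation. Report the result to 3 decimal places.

Posterior ∝ prior × likelihood, so P(k | x) ∝ w_k f_k(x); normalise over all components.
Evaluate each component's likelihood at the observed value:
  f_Allergy = P(fatigue | comp) = 0.23
  f_Measles = P(fatigue | comp) = 0.13
Unnormalised posteriors:
  w_Allergy·f_Allergy = 0.45 × 0.23 = 0.1035
  w_Measles·f_Measles = 0.55 × 0.13 = 0.0715
Marginal: 0.1035 + 0.0715 = 0.175
So the posterior for Condition Allergy is 0.1035 / 0.175 ≈ 0.591.

0.591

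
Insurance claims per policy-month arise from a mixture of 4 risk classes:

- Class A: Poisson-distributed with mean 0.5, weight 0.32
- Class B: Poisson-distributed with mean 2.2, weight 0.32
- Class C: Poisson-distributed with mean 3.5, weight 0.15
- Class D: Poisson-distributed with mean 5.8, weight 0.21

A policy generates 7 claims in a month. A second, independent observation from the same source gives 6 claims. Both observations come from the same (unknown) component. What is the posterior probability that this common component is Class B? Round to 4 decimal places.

Posterior ∝ prior × likelihood, so P(k | x) ∝ P(Z=k) f_k(x); normalise over all components.
Since both observations come from the same component, the likelihood for component k is f_k(x₁)·f_k(x₂).
  f_A = [e^(−0.5)·0.5^7/7! = 9.40183e-07] × [1.31626e-05] = 1.23752e-11
  f_B = [e^(−2.2)·2.2^7/7! = 0.00548378] × [0.0174484] = 9.56833e-05
  f_C = [e^(−3.5)·3.5^7/7! = 0.0385492] × [0.0770983] = 0.00297208
  f_D = [e^(−5.8)·5.8^7/7! = 0.132635] × [0.160076] = 0.0212317
Weight by the priors:
  P(Z=A)·f_A = 0.32 × 1.23752e-11 = 3.96007e-12
  P(Z=B)·f_B = 0.32 × 9.56833e-05 = 3.06187e-05
  P(Z=C)·f_C = 0.15 × 0.00297208 = 0.000445812
  P(Z=D)·f_D = 0.21 × 0.0212317 = 0.00445866
Evidence: 3.96007e-12 + 3.06187e-05 + 0.000445812 + 0.00445866 = 0.00493509
P(Class B | data) = 3.06187e-05 / 0.00493509 ≈ 0.0062

0.0062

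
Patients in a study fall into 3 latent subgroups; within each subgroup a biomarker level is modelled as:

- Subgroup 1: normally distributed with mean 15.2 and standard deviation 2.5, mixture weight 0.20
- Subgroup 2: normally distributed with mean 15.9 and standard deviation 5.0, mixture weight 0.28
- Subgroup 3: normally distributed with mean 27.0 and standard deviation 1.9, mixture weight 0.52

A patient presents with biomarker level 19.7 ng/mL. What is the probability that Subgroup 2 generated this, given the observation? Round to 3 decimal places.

The responsibility of component k is π_k f_k(x) divided by Σ_j π_j f_j(x).
Normal densities:
  L_1 = 0.0315801
  L_2 = 0.0597745
  L_3 = 0.000130821
Prior × likelihood for each component:
  π_1·L_1 = 0.20 × 0.0315801 = 0.00631601
  π_2·L_2 = 0.28 × 0.0597745 = 0.0167369
  π_3·L_3 = 0.52 × 0.000130821 = 6.8027e-05
Denominator: 0.00631601 + 0.0167369 + 6.8027e-05 = 0.0231209
P(Subgroup 2 | x) ≈ 0.724

0.724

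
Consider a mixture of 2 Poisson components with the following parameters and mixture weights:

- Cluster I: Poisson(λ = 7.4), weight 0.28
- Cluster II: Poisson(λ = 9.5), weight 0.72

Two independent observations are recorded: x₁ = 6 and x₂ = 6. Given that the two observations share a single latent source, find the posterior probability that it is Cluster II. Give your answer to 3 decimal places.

The responsibility of component k is π_k f_k(x) divided by Σ_j π_j f_j(x).
Since both observations come from the same component, the likelihood for component k is f_k(x₁)·f_k(x₂).
  f_I = [0.139405] × [0.139405] = 0.0194338
  f_II = [0.0764208] × [0.0764208] = 0.00584014
Weight by the priors:
  π_I·f_I = 0.28 × 0.0194338 = 0.00544146
  π_II·f_II = 0.72 × 0.00584014 = 0.0042049
Sum: 0.00544146 + 0.0042049 = 0.00964636
Responsibility of Cluster II: 0.0042049 / 0.00964636 ≈ 0.436

0.436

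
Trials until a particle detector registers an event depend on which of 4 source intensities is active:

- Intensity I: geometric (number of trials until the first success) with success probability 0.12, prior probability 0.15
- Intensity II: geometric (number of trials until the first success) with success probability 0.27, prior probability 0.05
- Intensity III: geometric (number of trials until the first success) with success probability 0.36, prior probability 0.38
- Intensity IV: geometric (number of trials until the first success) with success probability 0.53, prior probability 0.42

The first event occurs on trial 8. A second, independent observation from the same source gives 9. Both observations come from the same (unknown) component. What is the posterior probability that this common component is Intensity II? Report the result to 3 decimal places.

0.079

Apply Bayes' rule: the posterior for each component is proportional to its prior times its likelihood at x.
Since both observations come from the same component, the likelihood for component k is f_k(x₁)·f_k(x₂).
  L_I = [0.12·(1−0.12)^7 = 0.12·0.408676 = 0.0490411] × [0.0431561] = 0.00211642
  L_II = [0.27·(1−0.27)^7 = 0.27·0.110474 = 0.029828] × [0.0217744] = 0.000649487
  L_III = [0.36·(1−0.36)^7 = 0.36·0.0439805 = 0.015833] × [0.0101331] = 0.000160437
  L_IV = [0.53·(1−0.53)^7 = 0.53·0.00506623 = 0.0026851] × [0.001262] = 3.38859e-06
Multiply by the mixture weights:
  π_I·L_I = 0.15 × 0.00211642 = 0.000317464
  π_II·L_II = 0.05 × 0.000649487 = 3.24743e-05
  π_III·L_III = 0.38 × 0.000160437 = 6.09661e-05
  π_IV·L_IV = 0.42 × 3.38859e-06 = 1.42321e-06
Sum: 0.000317464 + 3.24743e-05 + 6.09661e-05 + 1.42321e-06 = 0.000412327
So the posterior for Intensity II is 3.24743e-05 / 0.000412327 ≈ 0.079.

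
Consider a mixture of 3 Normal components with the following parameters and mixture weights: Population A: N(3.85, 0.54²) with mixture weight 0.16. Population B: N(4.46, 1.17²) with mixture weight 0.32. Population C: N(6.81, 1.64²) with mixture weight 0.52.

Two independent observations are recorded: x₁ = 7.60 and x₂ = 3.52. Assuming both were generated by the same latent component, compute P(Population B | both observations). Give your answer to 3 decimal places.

P(component k | x) = P(Z=k)·f_k(x) / marginal(x), where marginal(x) = Σ_j P(Z=j)·f_j(x).
Since both observations come from the same component, the likelihood for component k is f_k(x₁)·f_k(x₂).
  p_A = [(1/(0.54·√(2π)))·exp(−(7.60−3.85)²/(2·0.54²)) = 0.738782·exp(-24.11265) = 2.49186e-11] × [0.612945] = 1.52737e-11
  p_B = [(1/(1.17·√(2π)))·exp(−(7.60−4.46)²/(2·1.17²)) = 0.340976·exp(-3.60129) = 0.00930477] × [0.246922] = 0.00229755
  p_C = [(1/(1.64·√(2π)))·exp(−(7.60−6.81)²/(2·1.64²)) = 0.243257·exp(-0.11602) = 0.21661] × [0.0325217] = 0.00704453
Weight by the priors:
  P(Z=A)·p_A = 0.16 × 1.52737e-11 = 2.44379e-12
  P(Z=B)·p_B = 0.32 × 0.00229755 = 0.000735217
  P(Z=C)·p_C = 0.52 × 0.00704453 = 0.00366315
Sum: 2.44379e-12 + 0.000735217 + 0.00366315 = 0.00439837
So the posterior for Population B is 0.000735217 / 0.00439837 ≈ 0.167.

0.167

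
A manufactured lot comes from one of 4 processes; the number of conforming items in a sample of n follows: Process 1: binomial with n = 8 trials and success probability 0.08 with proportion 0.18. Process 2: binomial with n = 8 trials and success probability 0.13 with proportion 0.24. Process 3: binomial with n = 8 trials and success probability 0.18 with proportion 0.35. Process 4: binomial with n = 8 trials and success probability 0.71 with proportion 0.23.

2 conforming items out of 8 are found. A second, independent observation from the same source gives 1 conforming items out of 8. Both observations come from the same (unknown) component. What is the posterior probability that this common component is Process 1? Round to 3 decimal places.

By Bayes' theorem, P(k | x) = w_k f_k(x) / Σ_j w_j f_j(x).
Since both observations come from the same component, the likelihood for component k is f_k(x₁)·f_k(x₂).
  p_1 = [0.108659] × [0.357022] = 0.0387936
  p_2 = [0.205192] × [0.392345] = 0.080506
  p_3 = [0.275795] × [0.358971] = 0.0990024
  p_4 = [0.00839581] × [0.000979793] = 8.22616e-06
Unnormalised posteriors:
  w_1·p_1 = 0.18 × 0.0387936 = 0.00698284
  w_2·p_2 = 0.24 × 0.080506 = 0.0193214
  w_3·p_3 = 0.35 × 0.0990024 = 0.0346508
  w_4·p_4 = 0.23 × 8.22616e-06 = 1.89202e-06
Evidence: 0.00698284 + 0.0193214 + 0.0346508 + 1.89202e-06 = 0.060957
So the posterior for Process 1 is 0.00698284 / 0.060957 ≈ 0.115.

0.115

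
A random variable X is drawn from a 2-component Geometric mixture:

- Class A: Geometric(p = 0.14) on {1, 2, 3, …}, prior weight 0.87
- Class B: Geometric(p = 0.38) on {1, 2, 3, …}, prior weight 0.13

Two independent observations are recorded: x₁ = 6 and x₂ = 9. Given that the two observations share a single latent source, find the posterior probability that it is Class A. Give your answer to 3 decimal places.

0.985

P(component k | x) = w_k·f_k(x) / marginal(x), where marginal(x) = Σ_j w_j·f_j(x).
Since both observations come from the same component, the likelihood for component k is f_k(x₁)·f_k(x₂).
  f_A = [0.0658598] × [0.0418905] = 0.0027589
  f_B = [0.034813] × [0.00829692] = 0.000288841
Prior × likelihood for each component:
  w_A·f_A = 0.87 × 0.0027589 = 0.00240024
  w_B·f_B = 0.13 × 0.000288841 = 3.75494e-05
Sum: 0.00240024 + 3.75494e-05 = 0.00243779
So the posterior for Class A is 0.00240024 / 0.00243779 ≈ 0.985.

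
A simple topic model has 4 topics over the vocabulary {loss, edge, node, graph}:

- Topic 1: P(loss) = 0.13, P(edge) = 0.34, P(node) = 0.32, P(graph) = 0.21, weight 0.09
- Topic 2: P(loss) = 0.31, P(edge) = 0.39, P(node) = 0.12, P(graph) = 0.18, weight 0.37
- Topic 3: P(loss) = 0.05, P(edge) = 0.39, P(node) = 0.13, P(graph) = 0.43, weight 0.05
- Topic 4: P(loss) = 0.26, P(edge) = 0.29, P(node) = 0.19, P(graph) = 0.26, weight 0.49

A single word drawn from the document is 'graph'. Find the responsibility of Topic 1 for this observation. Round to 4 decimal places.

Apply Bayes' rule: the posterior for each component is proportional to its prior times its likelihood at x.
Component likelihoods at x = 'graph':
  L_1 = 0.21
  L_2 = 0.18
  L_3 = 0.43
  L_4 = 0.26
Weight by the priors:
  π_1·L_1 = 0.09 × 0.21 = 0.0189
  π_2·L_2 = 0.37 × 0.18 = 0.0666
  π_3·L_3 = 0.05 × 0.43 = 0.0215
  π_4·L_4 = 0.49 × 0.26 = 0.1274
Denominator: 0.0189 + 0.0666 + 0.0215 + 0.1274 = 0.2344
Responsibility of Topic 1: 0.0189 / 0.2344 ≈ 0.0806

0.0806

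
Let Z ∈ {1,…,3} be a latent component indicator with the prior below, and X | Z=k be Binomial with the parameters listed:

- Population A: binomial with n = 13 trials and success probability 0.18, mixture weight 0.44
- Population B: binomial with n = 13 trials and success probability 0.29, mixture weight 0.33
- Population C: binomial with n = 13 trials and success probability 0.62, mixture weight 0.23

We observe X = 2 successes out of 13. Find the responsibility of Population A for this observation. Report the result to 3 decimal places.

0.714

The responsibility of component k is P(Z=k) f_k(x) divided by Σ_j P(Z=j) f_j(x).
Component likelihoods at x = 2 successes out of 13:
  L_A = C(13,2)·0.18^2·0.82^11 = 78·0.0324·0.112707 = 0.284834
  L_B = C(13,2)·0.29^2·0.71^11 = 78·0.0841·0.0231122 = 0.151612
  L_C = C(13,2)·0.62^2·0.38^11 = 78·0.3844·2.38572e-05 = 0.000715315
Prior × likelihood for each component:
  P(Z=A)·L_A = 0.44 × 0.284834 = 0.125327
  P(Z=B)·L_B = 0.33 × 0.151612 = 0.0500318
  P(Z=C)·L_C = 0.23 × 0.000715315 = 0.000164523
Sum: 0.125327 + 0.0500318 + 0.000164523 = 0.175523
So the posterior for Population A is 0.125327 / 0.175523 ≈ 0.714.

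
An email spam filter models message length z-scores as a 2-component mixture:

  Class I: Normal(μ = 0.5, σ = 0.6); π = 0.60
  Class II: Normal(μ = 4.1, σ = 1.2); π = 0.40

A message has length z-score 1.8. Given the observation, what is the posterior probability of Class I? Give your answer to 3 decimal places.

0.643

Posterior ∝ prior × likelihood, so P(k | x) ∝ P(Z=k) f_k(x); normalise over all components.
Normal densities:
  f_I = (1/(0.6·√(2π)))·exp(−(1.8−0.5)²/(2·0.6²)) = 0.664904·exp(-2.34722) = 0.0635877
  f_II = (1/(1.2·√(2π)))·exp(−(1.8−4.1)²/(2·1.2²)) = 0.332452·exp(-1.83681) = 0.0529681
Unnormalised posteriors:
  P(Z=I)·f_I = 0.60 × 0.0635877 = 0.0381526
  P(Z=II)·f_II = 0.40 × 0.0529681 = 0.0211872
Normaliser: 0.0381526 + 0.0211872 = 0.0593399
P(Class I | x) = 0.0381526 / 0.0593399 ≈ 0.643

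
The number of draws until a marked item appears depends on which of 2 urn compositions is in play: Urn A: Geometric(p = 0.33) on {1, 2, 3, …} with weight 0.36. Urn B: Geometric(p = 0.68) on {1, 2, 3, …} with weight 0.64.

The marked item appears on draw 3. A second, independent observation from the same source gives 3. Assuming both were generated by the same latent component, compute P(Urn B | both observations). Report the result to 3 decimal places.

0.282

Apply Bayes' rule: the posterior for each component is proportional to its prior times its likelihood at x.
Since both observations come from the same component, the likelihood for component k is f_k(x₁)·f_k(x₂).
  f_A = [0.33·(1−0.33)^2 = 0.33·0.4489 = 0.148137] × [0.148137] = 0.0219446
  f_B = [0.68·(1−0.68)^2 = 0.68·0.1024 = 0.069632] × [0.069632] = 0.00484862
Multiply by the mixture weights:
  π_A·f_A = 0.36 × 0.0219446 = 0.00790005
  π_B·f_B = 0.64 × 0.00484862 = 0.00310311
Sum: 0.00790005 + 0.00310311 = 0.0110032
So the posterior for Urn B is 0.00310311 / 0.0110032 ≈ 0.282.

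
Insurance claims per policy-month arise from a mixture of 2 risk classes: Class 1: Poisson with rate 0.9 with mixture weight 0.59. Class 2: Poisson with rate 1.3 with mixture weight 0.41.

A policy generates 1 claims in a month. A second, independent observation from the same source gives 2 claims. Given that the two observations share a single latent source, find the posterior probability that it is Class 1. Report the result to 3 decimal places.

0.515

Apply Bayes' rule: the posterior for each component is proportional to its prior times its likelihood at x.
Since both observations come from the same component, the likelihood for component k is f_k(x₁)·f_k(x₂).
  p_1 = [e^(−0.9)·0.9^1/1! = 0.365913] × [0.164661] = 0.0602514
  p_2 = [e^(−1.3)·1.3^1/1! = 0.354291] × [0.230289] = 0.0815895
Prior × likelihood for each component:
  w_1·p_1 = 0.59 × 0.0602514 = 0.0355484
  w_2·p_2 = 0.41 × 0.0815895 = 0.0334517
Evidence: 0.0355484 + 0.0334517 = 0.0690001
So the posterior for Class 1 is 0.0355484 / 0.0690001 ≈ 0.515.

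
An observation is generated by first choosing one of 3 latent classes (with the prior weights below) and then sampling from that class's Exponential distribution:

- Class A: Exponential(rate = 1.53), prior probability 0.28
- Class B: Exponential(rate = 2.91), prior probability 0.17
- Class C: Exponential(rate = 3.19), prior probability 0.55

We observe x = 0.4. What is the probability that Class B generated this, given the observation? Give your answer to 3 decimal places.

Apply Bayes' rule: the posterior for each component is proportional to its prior times its likelihood at x.
Exponential densities:
  f_A = 1.53·e^(−1.53·0.4) = 1.53·e^(−0.6120) = 0.829666
  f_B = 2.91·e^(−2.91·0.4) = 2.91·e^(−1.1640) = 0.908603
  f_C = 3.19·e^(−3.19·0.4) = 3.19·e^(−1.2760) = 0.890494
Weight by the priors:
  π_A·f_A = 0.28 × 0.829666 = 0.232306
  π_B·f_B = 0.17 × 0.908603 = 0.154463
  π_C·f_C = 0.55 × 0.890494 = 0.489772
Marginal: 0.232306 + 0.154463 + 0.489772 = 0.876541
P(Class B | data) = 0.154463 / 0.876541 ≈ 0.176

0.176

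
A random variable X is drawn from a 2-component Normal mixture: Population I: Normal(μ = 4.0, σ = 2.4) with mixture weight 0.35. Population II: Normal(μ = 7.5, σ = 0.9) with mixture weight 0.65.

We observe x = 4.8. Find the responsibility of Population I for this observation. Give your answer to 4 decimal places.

Posterior ∝ prior × likelihood, so P(k | x) ∝ w_k f_k(x); normalise over all components.
Normal densities:
  f_I = (1/(2.4·√(2π)))·exp(−(4.8−4.0)²/(2·2.4²)) = 0.166226·exp(-0.05556) = 0.157243
  f_II = (1/(0.9·√(2π)))·exp(−(4.8−7.5)²/(2·0.9²)) = 0.443269·exp(-4.50000) = 0.00492428
Prior × likelihood for each component:
  w_I·f_I = 0.35 × 0.157243 = 0.0550351
  w_II·f_II = 0.65 × 0.00492428 = 0.00320078
Sum: 0.0550351 + 0.00320078 = 0.0582358
So the posterior for Population I is 0.0550351 / 0.0582358 ≈ 0.9450.

0.9450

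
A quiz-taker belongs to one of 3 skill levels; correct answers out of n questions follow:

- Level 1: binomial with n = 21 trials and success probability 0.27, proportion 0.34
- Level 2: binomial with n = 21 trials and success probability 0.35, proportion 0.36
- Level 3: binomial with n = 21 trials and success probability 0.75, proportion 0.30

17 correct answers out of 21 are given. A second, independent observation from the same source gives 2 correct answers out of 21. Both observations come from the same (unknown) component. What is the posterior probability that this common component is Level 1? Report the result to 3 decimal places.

0.090

P(component k | x) = w_k·f_k(x) / marginal(x), where marginal(x) = Σ_j w_j·f_j(x).
Since both observations come from the same component, the likelihood for component k is f_k(x₁)·f_k(x₂).
  p_1 = [C(21,17)·0.27^17·0.73^4 = 5985·2.15369e-10·0.283982 = 3.66049e-07] × [0.038733] = 1.41782e-08
  p_2 = [C(21,17)·0.35^17·0.65^4 = 5985·1.77483e-08·0.178506 = 1.89616e-05] × [0.00717314] = 1.36014e-07
  p_3 = [C(21,17)·0.75^17·0.25^4 = 5985·0.00751695·0.00390625 = 0.175738] × [4.29736e-10] = 7.5521e-11
Unnormalised posteriors:
  w_1·p_1 = 0.34 × 1.41782e-08 = 4.82058e-09
  w_2·p_2 = 0.36 × 1.36014e-07 = 4.8965e-08
  w_3·p_3 = 0.30 × 7.5521e-11 = 2.26563e-11
Denominator: 4.82058e-09 + 4.8965e-08 + 2.26563e-11 = 5.38083e-08
P(Level 1 | data) ≈ 0.090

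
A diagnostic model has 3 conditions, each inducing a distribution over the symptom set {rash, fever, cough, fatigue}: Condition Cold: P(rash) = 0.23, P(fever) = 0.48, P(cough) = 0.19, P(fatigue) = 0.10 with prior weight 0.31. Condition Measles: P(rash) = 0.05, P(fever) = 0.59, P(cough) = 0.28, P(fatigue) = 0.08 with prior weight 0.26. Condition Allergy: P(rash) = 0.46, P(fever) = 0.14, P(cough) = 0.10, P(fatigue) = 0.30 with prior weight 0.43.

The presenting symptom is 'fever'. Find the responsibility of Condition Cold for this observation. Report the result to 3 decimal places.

0.411

By Bayes' theorem, P(k | x) = P(Z=k) f_k(x) / Σ_j P(Z=j) f_j(x).
Component likelihoods at x = 'fever':
  f_Cold = 0.48
  f_Measles = 0.59
  f_Allergy = 0.14
Unnormalised posteriors:
  P(Z=Cold)·f_Cold = 0.31 × 0.48 = 0.1488
  P(Z=Measles)·f_Measles = 0.26 × 0.59 = 0.1534
  P(Z=Allergy)·f_Allergy = 0.43 × 0.14 = 0.0602
Marginal: 0.1488 + 0.1534 + 0.0602 = 0.3624
P(Condition Cold | data) = 0.1488 / 0.3624 ≈ 0.411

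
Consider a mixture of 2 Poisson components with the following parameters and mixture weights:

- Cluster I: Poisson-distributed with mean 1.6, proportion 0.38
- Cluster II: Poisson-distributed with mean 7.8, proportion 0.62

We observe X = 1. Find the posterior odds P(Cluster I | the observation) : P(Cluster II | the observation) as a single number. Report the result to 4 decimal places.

61.9503

The posterior odds equal the prior odds times the likelihood ratio: (P(Z=i)/P(Z=j))·(f_i(x)/f_j(x)).
Evaluate each component's likelihood at the observed value:
  L_I = e^(−1.6)·1.6^1/1! = 0.323034
  L_II = e^(−7.8)·7.8^1/1! = 0.00319593
Odds = (0.38/0.62) × (0.323034/0.00319593) = 0.612903 × 101.077 ≈ 61.9503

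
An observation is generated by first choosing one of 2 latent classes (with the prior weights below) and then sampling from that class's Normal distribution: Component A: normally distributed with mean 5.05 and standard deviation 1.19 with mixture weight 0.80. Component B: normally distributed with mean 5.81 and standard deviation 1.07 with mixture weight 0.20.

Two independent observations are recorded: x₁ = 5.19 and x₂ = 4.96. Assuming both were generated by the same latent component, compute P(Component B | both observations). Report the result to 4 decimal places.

0.1615

The responsibility of component k is P(Z=k) f_k(x) divided by Σ_j P(Z=j) f_j(x).
Since both observations come from the same component, the likelihood for component k is f_k(x₁)·f_k(x₂).
  f_A = [0.332934] × [0.334288] = 0.111296
  f_B = [0.315224] × [0.271953] = 0.085726
Multiply by the mixture weights:
  P(Z=A)·f_A = 0.80 × 0.111296 = 0.0890366
  P(Z=B)·f_B = 0.20 × 0.085726 = 0.0171452
Denominator: 0.0890366 + 0.0171452 = 0.106182
P(Component B | x) = 0.0171452 / 0.106182 ≈ 0.1615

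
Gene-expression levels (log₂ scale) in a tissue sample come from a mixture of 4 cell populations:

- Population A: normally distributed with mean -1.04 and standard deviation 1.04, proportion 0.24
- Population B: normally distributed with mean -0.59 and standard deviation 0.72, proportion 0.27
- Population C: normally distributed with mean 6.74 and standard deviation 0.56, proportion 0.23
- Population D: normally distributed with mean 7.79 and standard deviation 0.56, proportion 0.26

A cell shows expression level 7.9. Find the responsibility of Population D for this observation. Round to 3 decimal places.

P(component k | x) = P(Z=k)·f_k(x) / marginal(x), where marginal(x) = Σ_j P(Z=j)·f_j(x).
Normal densities:
  f_A = (1/(1.04·√(2π)))·exp(−(7.9−-1.04)²/(2·1.04²)) = 0.383598·exp(-36.94693) = 3.45167e-17
  f_B = (1/(0.72·√(2π)))·exp(−(7.9−-0.59)²/(2·0.72²)) = 0.554087·exp(-69.52170) = 3.55375e-31
  f_C = (1/(0.56·√(2π)))·exp(−(7.9−6.74)²/(2·0.56²)) = 0.712397·exp(-2.14541) = 0.0833649
  f_D = (1/(0.56·√(2π)))·exp(−(7.9−7.79)²/(2·0.56²)) = 0.712397·exp(-0.01929) = 0.698785
Multiply by the mixture weights:
  P(Z=A)·f_A = 0.24 × 3.45167e-17 = 8.284e-18
  P(Z=B)·f_B = 0.27 × 3.55375e-31 = 9.59511e-32
  P(Z=C)·f_C = 0.23 × 0.0833649 = 0.0191739
  P(Z=D)·f_D = 0.26 × 0.698785 = 0.181684
Sum: 8.284e-18 + 9.59511e-32 + 0.0191739 + 0.181684 = 0.200858
P(Population D | data) ≈ 0.905

0.905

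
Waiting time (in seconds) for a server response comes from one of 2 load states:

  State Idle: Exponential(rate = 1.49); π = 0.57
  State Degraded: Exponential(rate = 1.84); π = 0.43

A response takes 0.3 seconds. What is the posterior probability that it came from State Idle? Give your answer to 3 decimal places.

Posterior ∝ prior × likelihood, so P(k | x) ∝ P(Z=k) f_k(x); normalise over all components.
Evaluate each component's likelihood at the observed value:
  p_Idle = 0.95292
  p_Degraded = 1.05947
Multiply by the mixture weights:
  P(Z=Idle)·p_Idle = 0.57 × 0.95292 = 0.543165
  P(Z=Degraded)·p_Degraded = 0.43 × 1.05947 = 0.455571
Evidence: 0.543165 + 0.455571 = 0.998735
Responsibility of State Idle: 0.543165 / 0.998735 ≈ 0.544

0.544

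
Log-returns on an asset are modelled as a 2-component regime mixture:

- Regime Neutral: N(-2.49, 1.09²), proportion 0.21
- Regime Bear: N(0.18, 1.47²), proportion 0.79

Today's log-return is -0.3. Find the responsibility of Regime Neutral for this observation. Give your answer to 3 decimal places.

0.048

Apply Bayes' rule: the posterior for each component is proportional to its prior times its likelihood at x.
Normal densities:
  L_Neutral = (1/(1.09·√(2π)))·exp(−(-0.3−-2.49)²/(2·1.09²)) = 0.366002·exp(-2.01839) = 0.0486304
  L_Bear = (1/(1.47·√(2π)))·exp(−(-0.3−0.18)²/(2·1.47²)) = 0.271389·exp(-0.05331) = 0.2573
Multiply by the mixture weights:
  π_Neutral·L_Neutral = 0.21 × 0.0486304 = 0.0102124
  π_Bear·L_Bear = 0.79 × 0.2573 = 0.203267
Evidence: 0.0102124 + 0.203267 = 0.213479
Responsibility of Regime Neutral: 0.0102124 / 0.213479 ≈ 0.048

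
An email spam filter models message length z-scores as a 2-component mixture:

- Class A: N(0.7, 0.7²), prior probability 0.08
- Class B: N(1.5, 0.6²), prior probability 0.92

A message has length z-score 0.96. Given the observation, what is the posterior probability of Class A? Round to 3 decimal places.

Posterior ∝ prior × likelihood, so P(k | x) ∝ π_k f_k(x); normalise over all components.
Evaluate each component's likelihood at the observed value:
  L_A = 0.53193
  L_B = 0.443475
Weight by the priors:
  π_A·L_A = 0.08 × 0.53193 = 0.0425544
  π_B·L_B = 0.92 × 0.443475 = 0.407997
Sum: 0.0425544 + 0.407997 = 0.450552
So the posterior for Class A is 0.0425544 / 0.450552 ≈ 0.094.

0.094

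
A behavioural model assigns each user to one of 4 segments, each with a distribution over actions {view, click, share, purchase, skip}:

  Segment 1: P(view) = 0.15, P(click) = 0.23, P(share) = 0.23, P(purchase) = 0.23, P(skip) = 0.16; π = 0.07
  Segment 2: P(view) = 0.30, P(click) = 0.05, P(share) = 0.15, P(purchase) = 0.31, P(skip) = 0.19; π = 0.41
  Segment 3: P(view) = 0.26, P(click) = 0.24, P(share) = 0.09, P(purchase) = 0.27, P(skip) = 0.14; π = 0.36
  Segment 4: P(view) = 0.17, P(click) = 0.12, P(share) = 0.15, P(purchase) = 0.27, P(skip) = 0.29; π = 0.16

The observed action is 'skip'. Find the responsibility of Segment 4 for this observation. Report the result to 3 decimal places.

0.250

Posterior ∝ prior × likelihood, so P(k | x) ∝ w_k f_k(x); normalise over all components.
Evaluate each component's likelihood at the observed value:
  p_1 = P(skip | comp) = 0.16
  p_2 = P(skip | comp) = 0.19
  p_3 = P(skip | comp) = 0.14
  p_4 = P(skip | comp) = 0.29
Weight by the priors:
  w_1·p_1 = 0.07 × 0.16 = 0.0112
  w_2·p_2 = 0.41 × 0.19 = 0.0779
  w_3·p_3 = 0.36 × 0.14 = 0.0504
  w_4·p_4 = 0.16 × 0.29 = 0.0464
Marginal: 0.0112 + 0.0779 + 0.0504 + 0.0464 = 0.1859
P(Segment 4 | x) = 0.0464 / 0.1859 ≈ 0.250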